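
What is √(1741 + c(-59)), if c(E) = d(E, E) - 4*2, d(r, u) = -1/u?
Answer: 2*√1508158/59 ≈ 41.630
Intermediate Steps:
c(E) = -8 - 1/E (c(E) = -1/E - 4*2 = -1/E - 8 = -8 - 1/E)
√(1741 + c(-59)) = √(1741 + (-8 - 1/(-59))) = √(1741 + (-8 - 1*(-1/59))) = √(1741 + (-8 + 1/59)) = √(1741 - 471/59) = √(102248/59) = 2*√1508158/59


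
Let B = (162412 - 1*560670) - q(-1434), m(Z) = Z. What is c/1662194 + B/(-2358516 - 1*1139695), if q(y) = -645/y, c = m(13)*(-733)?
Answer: 75123478192171/694857287524613 ≈ 0.10811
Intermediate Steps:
c = -9529 (c = 13*(-733) = -9529)
B = -190367539/478 (B = (162412 - 1*560670) - (-645)/(-1434) = (162412 - 560670) - (-645)*(-1)/1434 = -398258 - 1*215/478 = -398258 - 215/478 = -190367539/478 ≈ -3.9826e+5)
c/1662194 + B/(-2358516 - 1*1139695) = -9529/1662194 - 190367539/(478*(-2358516 - 1*1139695)) = -9529*1/1662194 - 190367539/(478*(-2358516 - 1139695)) = -9529/1662194 - 190367539/478/(-3498211) = -9529/1662194 - 190367539/478*(-1/3498211) = -9529/1662194 + 190367539/1672144858 = 75123478192171/694857287524613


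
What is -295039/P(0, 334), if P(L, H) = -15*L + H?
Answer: -295039/334 ≈ -883.35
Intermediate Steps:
P(L, H) = H - 15*L
-295039/P(0, 334) = -295039/(334 - 15*0) = -295039/(334 + 0) = -295039/334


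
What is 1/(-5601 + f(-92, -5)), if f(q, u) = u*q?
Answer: -1/5141 ≈ -0.00019451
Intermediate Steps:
f(q, u) = q*u
1/(-5601 + f(-92, -5)) = 1/(-5601 - 92*(-5)) = 1/(-5601 + 460) = 1/(-5141) = -1/5141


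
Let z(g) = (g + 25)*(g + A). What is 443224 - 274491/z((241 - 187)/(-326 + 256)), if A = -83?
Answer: 1102340038739/2486336 ≈ 4.4336e+5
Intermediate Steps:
z(g) = (-83 + g)*(25 + g) (z(g) = (g + 25)*(g - 83) = (25 + g)*(-83 + g) = (-83 + g)*(25 + g))
443224 - 274491/z((241 - 187)/(-326 + 256)) = 443224 - 274491/(-2075 + ((241 - 187)/(-326 + 256))² - 58*(241 - 187)/(-326 + 256)) = 443224 - 274491/(-2075 + (54/(-70))² - 3132/(-70)) = 443224 - 274491/(-2075 + (54*(-1/70))² - 3132*(-1)/70) = 443224 - 274491/(-2075 + (-27/35)² - 58*(-27/35)) = 443224 - 274491/(-2075 + 729/1225 + 1566/35) = 443224 - 274491/(-2486336/1225) = 443224 - 274491*(-1225)/2486336 = 443224 - 1*(-336251475/2486336) = 443224 + 336251475/2486336 = 1102340038739/2486336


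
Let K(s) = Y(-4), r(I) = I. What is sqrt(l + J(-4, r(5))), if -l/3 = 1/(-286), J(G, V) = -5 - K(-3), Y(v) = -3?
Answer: I*sqrt(162734)/286 ≈ 1.4105*I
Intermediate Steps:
K(s) = -3
J(G, V) = -2 (J(G, V) = -5 - 1*(-3) = -5 + 3 = -2)
l = 3/286 (l = -3/(-286) = -3*(-1/286) = 3/286 ≈ 0.010490)
sqrt(l + J(-4, r(5))) = sqrt(3/286 - 2) = sqrt(-569/286) = I*sqrt(162734)/286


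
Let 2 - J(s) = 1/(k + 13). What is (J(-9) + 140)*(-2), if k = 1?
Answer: -1987/7 ≈ -283.86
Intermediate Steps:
J(s) = 27/14 (J(s) = 2 - 1/(1 + 13) = 2 - 1/14 = 27/14)
(J(-9) + 140)*(-2) = (27/14 + 140)*(-2) = (1987/14)*(-2) = -1987/7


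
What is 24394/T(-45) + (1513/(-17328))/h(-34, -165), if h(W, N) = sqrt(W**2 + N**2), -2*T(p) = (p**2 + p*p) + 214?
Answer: -12197/1066 - 1513*sqrt(28381)/491785968 ≈ -11.442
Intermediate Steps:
T(p) = -107 - p**2 (T(p) = -((p**2 + p*p) + 214)/2 = -((p**2 + p**2) + 214)/2 = -(2*p**2 + 214)/2 = -(214 + 2*p**2)/2 = -107 - p**2)
h(W, N) = sqrt(N**2 + W**2)
24394/T(-45) + (1513/(-17328))/h(-34, -165) = 24394/(-107 - 1*(-45)**2) + (1513/(-17328))/(sqrt((-165)**2 + (-34)**2)) = 24394/(-107 - 1*2025) + (1513*(-1/17328))/(sqrt(27225 + 1156)) = 24394/(-107 - 2025) - 1513*sqrt(28381)/28381/17328 = 24394/(-2132) - 1513*sqrt(28381)/491785968 = 24394*(-1/2132) - 1513*sqrt(28381)/491785968 = -12197/1066 - 1513*sqrt(28381)/491785968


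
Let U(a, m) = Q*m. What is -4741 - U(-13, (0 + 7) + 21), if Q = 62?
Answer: -6477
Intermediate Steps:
U(a, m) = 62*m
-4741 - U(-13, (0 + 7) + 21) = -4741 - 62*((0 + 7) + 21) = -4741 - 62*(7 + 21) = -4741 - 62*28 = -4741 - 1*1736 = -4741 - 1736 = -6477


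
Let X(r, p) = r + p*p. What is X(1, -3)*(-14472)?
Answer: -144720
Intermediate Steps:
X(r, p) = r + p²
X(1, -3)*(-14472) = (1 + (-3)²)*(-14472) = (1 + 9)*(-14472) = 10*(-14472) = -144720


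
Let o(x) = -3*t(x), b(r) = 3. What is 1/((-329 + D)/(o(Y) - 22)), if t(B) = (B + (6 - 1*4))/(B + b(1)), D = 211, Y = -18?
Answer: 63/295 ≈ 0.21356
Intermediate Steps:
t(B) = (2 + B)/(3 + B) (t(B) = (B + (6 - 1*4))/(B + 3) = (B + (6 - 4))/(3 + B) = (B + 2)/(3 + B) = (2 + B)/(3 + B))
o(x) = -3*(2 + x)/(3 + x)
1/((-329 + D)/(o(Y) - 22)) = 1/((-329 + 211)/(3*(-2 - 1*(-18))/(3 - 18) - 22)) = 1/(-118/(3*(-2 + 18)/(-15) - 22)) = 1/(-118/(3*(-1/15)*16 - 22)) = 1/(-118/(-16/5 - 22)) = 1/(-118/(-126/5)) = 1/(-118*(-5/126)) = 1/(295/63) = 63/295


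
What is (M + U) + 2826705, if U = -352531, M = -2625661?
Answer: -151487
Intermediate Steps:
(M + U) + 2826705 = (-2625661 - 352531) + 2826705 = -2978192 + 2826705 = -151487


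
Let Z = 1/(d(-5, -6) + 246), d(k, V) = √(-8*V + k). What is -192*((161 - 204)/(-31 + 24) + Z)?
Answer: -71370816/60473 + 192*√43/60473 ≈ -1180.2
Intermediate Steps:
d(k, V) = √(k - 8*V)
Z = 1/(246 + √43) (Z = 1/(√(-5 - 8*(-6)) + 246) = 1/(√(-5 + 48) + 246) = 1/(√43 + 246) = 1/(246 + √43) ≈ 0.0039595)
-192*((161 - 204)/(-31 + 24) + Z) = -192*((161 - 204)/(-31 + 24) + (246/60473 - √43/60473)) = -192*(-43/(-7) + (246/60473 - √43/60473)) = -192*(-43*(-⅐) + (246/60473 - √43/60473)) = -192*(43/7 + (246/60473 - √43/60473)) = -192*(371723/60473 - √43/60473) = -71370816/60473 + 192*√43/60473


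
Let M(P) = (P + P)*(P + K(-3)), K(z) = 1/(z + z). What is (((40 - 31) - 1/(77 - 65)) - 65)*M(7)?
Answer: -193151/36 ≈ -5365.3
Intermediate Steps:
K(z) = 1/(2*z)
M(P) = 2*P*(-⅙ + P) (M(P) = (P + P)*(P + (½)/(-3)) = (2*P)*(P + (½)*(-⅓)) = (2*P)*(P - ⅙) = (2*P)*(-⅙ + P) = 2*P*(-⅙ + P))
(((40 - 31) - 1/(77 - 65)) - 65)*M(7) = (((40 - 31) - 1/(77 - 65)) - 65)*((⅓)*7*(-1 + 6*7)) = ((9 - 1/12) - 65)*((⅓)*7*(-1 + 42)) = ((9 - 1*1/12) - 65)*((⅓)*7*41) = ((9 - 1/12) - 65)*(287/3) = (107/12 - 65)*(287/3) = -673/12*287/3 = -193151/36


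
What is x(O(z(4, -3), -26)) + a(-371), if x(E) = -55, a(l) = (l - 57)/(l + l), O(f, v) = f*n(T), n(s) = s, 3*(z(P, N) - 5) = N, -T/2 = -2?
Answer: -20191/371 ≈ -54.423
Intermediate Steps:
T = 4 (T = -2*(-2) = 4)
z(P, N) = 5 + N/3
O(f, v) = 4*f (O(f, v) = f*4 = 4*f)
a(l) = (-57 + l)/(2*l) (a(l) = (-57 + l)/((2*l)) = (-57 + l)*(1/(2*l)) = (-57 + l)/(2*l))
x(O(z(4, -3), -26)) + a(-371) = -55 + (½)*(-57 - 371)/(-371) = -55 + (½)*(-1/371)*(-428) = -55 + 214/371 = -20191/371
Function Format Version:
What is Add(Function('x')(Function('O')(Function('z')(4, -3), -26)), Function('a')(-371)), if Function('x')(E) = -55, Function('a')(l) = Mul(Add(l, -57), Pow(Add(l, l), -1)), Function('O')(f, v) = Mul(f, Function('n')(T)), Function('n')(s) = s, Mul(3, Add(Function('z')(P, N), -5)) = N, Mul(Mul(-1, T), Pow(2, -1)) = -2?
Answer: Rational(-20191, 371) ≈ -54.423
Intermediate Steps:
T = 4 (T = Mul(-2, -2) = 4)
Function('z')(P, N) = Add(5, Mul(Rational(1, 3), N))
Function('O')(f, v) = Mul(4, f) (Function('O')(f, v) = Mul(f, 4) = Mul(4, f))
Function('a')(l) = Mul(Rational(1, 2), Pow(l, -1), Add(-57, l)) (Function('a')(l) = Mul(Add(-57, l), Pow(Mul(2, l), -1)) = Mul(Add(-57, l), Mul(Rational(1, 2), Pow(l, -1))) = Mul(Rational(1, 2), Pow(l, -1), Add(-57, l)))
Add(Function('x')(Function('O')(Function('z')(4, -3), -26)), Function('a')(-371)) = Add(-55, Mul(Rational(1, 2), Pow(-371, -1), Add(-57, -371))) = Add(-55, Mul(Rational(1, 2), Rational(-1, 371), -428)) = Add(-55, Rational(214, 371)) = Rational(-20191, 371)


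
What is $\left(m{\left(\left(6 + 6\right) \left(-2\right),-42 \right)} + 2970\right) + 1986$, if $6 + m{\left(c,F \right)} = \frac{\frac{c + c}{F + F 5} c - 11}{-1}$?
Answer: $\frac{34759}{7} \approx 4965.6$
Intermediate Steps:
$m{\left(c,F \right)} = 5 - \frac{c^{2}}{3 F}$ ($m{\left(c,F \right)} = -6 + \frac{\frac{c + c}{F + F 5} c - 11}{-1} = -6 - \left(\frac{2 c}{F + 5 F} c - 11\right) = -6 - \left(\frac{2 c}{6 F} c - 11\right) = -6 - \left(2 c \frac{1}{6 F} c - 11\right) = -6 - \left(\frac{c}{3 F} c - 11\right) = -6 - \left(\frac{c^{2}}{3 F} - 11\right) = -6 - \left(-11 + \frac{c^{2}}{3 F}\right) = -6 + \left(11 - \frac{c^{2}}{3 F}\right) = 5 - \frac{c^{2}}{3 F}$)
$\left(m{\left(\left(6 + 6\right) \left(-2\right),-42 \right)} + 2970\right) + 1986 = \left(\left(5 - \frac{\left(\left(6 + 6\right) \left(-2\right)\right)^{2}}{3 \left(-42\right)}\right) + 2970\right) + 1986 = \left(\left(5 - - \frac{\left(12 \left(-2\right)\right)^{2}}{126}\right) + 2970\right) + 1986 = \left(\left(5 - - \frac{\left(-24\right)^{2}}{126}\right) + 2970\right) + 1986 = \left(\left(5 - \left(- \frac{1}{126}\right) 576\right) + 2970\right) + 1986 = \left(\left(5 + \frac{32}{7}\right) + 2970\right) + 1986 = \left(\frac{67}{7} + 2970\right) + 1986 = \frac{20857}{7} + 1986 = \frac{34759}{7}$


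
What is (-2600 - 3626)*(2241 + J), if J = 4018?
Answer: -38968534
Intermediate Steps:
(-2600 - 3626)*(2241 + J) = (-2600 - 3626)*(2241 + 4018) = -6226*6259 = -38968534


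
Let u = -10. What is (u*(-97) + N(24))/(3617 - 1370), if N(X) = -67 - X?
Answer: 293/749 ≈ 0.39119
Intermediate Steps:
(u*(-97) + N(24))/(3617 - 1370) = (-10*(-97) + (-67 - 1*24))/(3617 - 1370) = (970 + (-67 - 24))/2247 = (970 - 91)*(1/2247) = 879*(1/2247) = 293/749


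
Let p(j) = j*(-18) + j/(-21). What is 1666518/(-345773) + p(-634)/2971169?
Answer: -103898554599304/21574350391377 ≈ -4.8158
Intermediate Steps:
p(j) = -379*j/21 (p(j) = -18*j + j*(-1/21) = -18*j - j/21 = -379*j/21)
1666518/(-345773) + p(-634)/2971169 = 1666518/(-345773) - 379/21*(-634)/2971169 = 1666518*(-1/345773) + (240286/21)*(1/2971169) = -1666518/345773 + 240286/62394549 = -103898554599304/21574350391377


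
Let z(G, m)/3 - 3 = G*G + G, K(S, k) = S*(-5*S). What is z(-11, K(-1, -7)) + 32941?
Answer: 33280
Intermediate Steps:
K(S, k) = -5*S²
z(G, m) = 9 + 3*G + 3*G² (z(G, m) = 9 + 3*(G*G + G) = 9 + 3*(G² + G) = 9 + 3*(G + G²) = 9 + (3*G + 3*G²) = 9 + 3*G + 3*G²)
z(-11, K(-1, -7)) + 32941 = (9 + 3*(-11) + 3*(-11)²) + 32941 = (9 - 33 + 3*121) + 32941 = (9 - 33 + 363) + 32941 = 339 + 32941 = 33280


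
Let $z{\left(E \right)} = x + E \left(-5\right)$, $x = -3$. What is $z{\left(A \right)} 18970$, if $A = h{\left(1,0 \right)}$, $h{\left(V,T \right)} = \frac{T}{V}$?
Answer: $-56910$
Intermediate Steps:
$A = 0$ ($A = \frac{0}{1} = 0 \cdot 1 = 0$)
$z{\left(E \right)} = -3 - 5 E$ ($z{\left(E \right)} = -3 + E \left(-5\right) = -3 - 5 E$)
$z{\left(A \right)} 18970 = \left(-3 - 0\right) 18970 = \left(-3 + 0\right) 18970 = \left(-3\right) 18970 = -56910$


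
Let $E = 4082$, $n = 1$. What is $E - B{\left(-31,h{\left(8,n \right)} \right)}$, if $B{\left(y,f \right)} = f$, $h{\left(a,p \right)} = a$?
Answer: $4074$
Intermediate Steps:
$E - B{\left(-31,h{\left(8,n \right)} \right)} = 4082 - 8 = 4074$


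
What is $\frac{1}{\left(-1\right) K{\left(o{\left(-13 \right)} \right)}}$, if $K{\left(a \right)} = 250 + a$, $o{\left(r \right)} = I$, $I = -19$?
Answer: $- \frac{1}{231} \approx -0.004329$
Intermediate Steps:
$o{\left(r \right)} = -19$
$\frac{1}{\left(-1\right) K{\left(o{\left(-13 \right)} \right)}} = \frac{1}{\left(-1\right) \left(250 - 19\right)} = \frac{1}{\left(-1\right) 231} = \frac{1}{-231} = - \frac{1}{231}$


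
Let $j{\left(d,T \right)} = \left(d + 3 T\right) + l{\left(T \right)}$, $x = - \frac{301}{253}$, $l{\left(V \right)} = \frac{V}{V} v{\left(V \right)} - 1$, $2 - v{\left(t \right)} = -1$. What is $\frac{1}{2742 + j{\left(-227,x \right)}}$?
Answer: $\frac{253}{635898} \approx 0.00039786$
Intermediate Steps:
$v{\left(t \right)} = 3$ ($v{\left(t \right)} = 2 - -1 = 2 + 1 = 3$)
$l{\left(V \right)} = 2$ ($l{\left(V \right)} = \frac{V}{V} 3 - 1 = 1 \cdot 3 - 1 = 3 - 1 = 2$)
$x = - \frac{301}{253}$ ($x = \left(-301\right) \frac{1}{253} = - \frac{301}{253} \approx -1.1897$)
$j{\left(d,T \right)} = 2 + d + 3 T$ ($j{\left(d,T \right)} = \left(d + 3 T\right) + 2 = 2 + d + 3 T$)
$\frac{1}{2742 + j{\left(-227,x \right)}} = \frac{1}{2742 + \left(2 - 227 + 3 \left(- \frac{301}{253}\right)\right)} = \frac{1}{2742 - \frac{57828}{253}} = \frac{1}{\frac{635898}{253}} = \frac{253}{635898}$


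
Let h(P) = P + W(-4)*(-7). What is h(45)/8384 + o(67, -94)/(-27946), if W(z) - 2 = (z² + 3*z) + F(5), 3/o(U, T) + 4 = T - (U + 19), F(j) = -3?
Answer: 1928667/673610384 ≈ 0.0028632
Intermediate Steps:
o(U, T) = 3/(-23 + T - U) (o(U, T) = 3/(-4 + (T - (U + 19))) = 3/(-4 + (T - (19 + U))) = 3/(-4 + (T + (-19 - U))) = 3/(-4 + (-19 + T - U)) = 3/(-23 + T - U))
W(z) = -1 + z² + 3*z (W(z) = 2 + ((z² + 3*z) - 3) = 2 + (-3 + z² + 3*z) = -1 + z² + 3*z)
h(P) = -21 + P (h(P) = P + (-1 + (-4)² + 3*(-4))*(-7) = P + (-1 + 16 - 12)*(-7) = P + 3*(-7) = P - 21 = -21 + P)
h(45)/8384 + o(67, -94)/(-27946) = (-21 + 45)/8384 + (3/(-23 - 94 - 1*67))/(-27946) = 24*(1/8384) + (3/(-23 - 94 - 67))*(-1/27946) = 3/1048 + (3/(-184))*(-1/27946) = 3/1048 + (3*(-1/184))*(-1/27946) = 3/1048 - 3/184*(-1/27946) = 3/1048 + 3/5142064 = 1928667/673610384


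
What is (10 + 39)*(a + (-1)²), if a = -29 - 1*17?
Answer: -2205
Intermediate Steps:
a = -46 (a = -29 - 17 = -46)
(10 + 39)*(a + (-1)²) = (10 + 39)*(-46 + (-1)²) = 49*(-46 + 1) = 49*(-45) = -2205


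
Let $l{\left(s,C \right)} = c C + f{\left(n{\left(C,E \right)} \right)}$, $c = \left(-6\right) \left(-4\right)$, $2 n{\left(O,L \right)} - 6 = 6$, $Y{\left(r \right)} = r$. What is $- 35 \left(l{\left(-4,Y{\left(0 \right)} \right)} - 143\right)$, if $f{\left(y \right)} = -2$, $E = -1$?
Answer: $5075$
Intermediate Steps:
$n{\left(O,L \right)} = 6$ ($n{\left(O,L \right)} = 3 + \frac{1}{2} \cdot 6 = 3 + 3 = 6$)
$c = 24$
$l{\left(s,C \right)} = -2 + 24 C$ ($l{\left(s,C \right)} = 24 C - 2 = -2 + 24 C$)
$- 35 \left(l{\left(-4,Y{\left(0 \right)} \right)} - 143\right) = - 35 \left(\left(-2 + 24 \cdot 0\right) - 143\right) = - 35 \left(\left(-2 + 0\right) - 143\right) = - 35 \left(-2 - 143\right) = \left(-35\right) \left(-145\right) = 5075$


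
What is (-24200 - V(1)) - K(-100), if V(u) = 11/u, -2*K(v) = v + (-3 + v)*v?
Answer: -19111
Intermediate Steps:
K(v) = -v/2 - v*(-3 + v)/2 (K(v) = -(v + (-3 + v)*v)/2 = -(v + v*(-3 + v))/2 = -v/2 - v*(-3 + v)/2)
(-24200 - V(1)) - K(-100) = (-24200 - 11/1) - (-100)*(2 - 1*(-100))/2 = (-24200 - 11) - (-100)*(2 + 100)/2 = (-24200 - 1*11) - (-100)*102/2 = (-24200 - 11) - 1*(-5100) = -24211 + 5100 = -19111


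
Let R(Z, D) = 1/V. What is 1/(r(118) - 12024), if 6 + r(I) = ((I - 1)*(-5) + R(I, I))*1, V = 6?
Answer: -6/75689 ≈ -7.9272e-5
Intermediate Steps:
R(Z, D) = 1/6
r(I) = -5/6 - 5*I (r(I) = -6 + ((I - 1)*(-5) + 1/6)*1 = -6 + ((-1 + I)*(-5) + 1/6)*1 = -6 + ((5 - 5*I) + 1/6)*1 = -6 + (31/6 - 5*I)*1 = -6 + (31/6 - 5*I) = -5/6 - 5*I)
1/(r(118) - 12024) = 1/((-5/6 - 5*118) - 12024) = 1/((-5/6 - 590) - 12024) = 1/(-3545/6 - 12024) = 1/(-75689/6) = -6/75689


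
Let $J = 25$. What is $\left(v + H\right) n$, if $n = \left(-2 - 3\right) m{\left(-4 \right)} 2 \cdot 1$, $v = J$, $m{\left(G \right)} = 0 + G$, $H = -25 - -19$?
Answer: $760$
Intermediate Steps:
$H = -6$ ($H = -25 + 19 = -6$)
$m{\left(G \right)} = G$
$v = 25$
$n = 40$ ($n = \left(-2 - 3\right) \left(-4\right) 2 \cdot 1 = \left(-5\right) \left(-4\right) 2 \cdot 1 = 20 \cdot 2 \cdot 1 = 40 \cdot 1 = 40$)
$\left(v + H\right) n = \left(25 - 6\right) 40 = 19 \cdot 40 = 760$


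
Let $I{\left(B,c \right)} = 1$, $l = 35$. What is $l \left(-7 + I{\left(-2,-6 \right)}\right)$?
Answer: $-210$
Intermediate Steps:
$l \left(-7 + I{\left(-2,-6 \right)}\right) = 35 \left(-7 + 1\right) = 35 \left(-6\right) = -210$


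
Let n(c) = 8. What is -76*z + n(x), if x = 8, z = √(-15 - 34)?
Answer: 8 - 532*I ≈ 8.0 - 532.0*I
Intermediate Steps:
z = 7*I (z = √(-49) = 7*I ≈ 7.0*I)
-76*z + n(x) = -532*I + 8 = 8 - 532*I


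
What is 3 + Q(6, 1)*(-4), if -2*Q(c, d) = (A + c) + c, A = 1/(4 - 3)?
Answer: 29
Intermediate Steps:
A = 1 (A = 1/1 = 1)
Q(c, d) = -1/2 - c (Q(c, d) = -((1 + c) + c)/2 = -(1 + 2*c)/2 = -1/2 - c)
3 + Q(6, 1)*(-4) = 3 + (-1/2 - 1*6)*(-4) = 3 + (-1/2 - 6)*(-4) = 3 - 13/2*(-4) = 3 + 26 = 29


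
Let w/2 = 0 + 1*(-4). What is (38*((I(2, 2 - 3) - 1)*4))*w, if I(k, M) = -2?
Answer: 3648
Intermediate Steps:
w = -8 (w = 2*(0 + 1*(-4)) = 2*(0 - 4) = 2*(-4) = -8)
(38*((I(2, 2 - 3) - 1)*4))*w = (38*((-2 - 1)*4))*(-8) = (38*(-3*4))*(-8) = (38*(-12))*(-8) = -456*(-8) = 3648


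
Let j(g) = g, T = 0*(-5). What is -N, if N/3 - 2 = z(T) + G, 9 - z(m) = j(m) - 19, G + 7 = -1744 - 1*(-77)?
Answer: 4932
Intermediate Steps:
T = 0
G = -1674 (G = -7 + (-1744 - 1*(-77)) = -7 + (-1744 + 77) = -7 - 1667 = -1674)
z(m) = 28 - m (z(m) = 9 - (m - 19) = 9 - (-19 + m) = 9 + (19 - m) = 28 - m)
N = -4932 (N = 6 + 3*((28 - 1*0) - 1674) = 6 + 3*((28 + 0) - 1674) = 6 + 3*(28 - 1674) = 6 + 3*(-1646) = 6 - 4938 = -4932)
-N = -1*(-4932) = 4932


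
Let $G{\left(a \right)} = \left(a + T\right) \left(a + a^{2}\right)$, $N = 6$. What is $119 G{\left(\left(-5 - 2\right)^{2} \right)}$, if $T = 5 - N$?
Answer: $13994400$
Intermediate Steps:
$T = -1$ ($T = 5 - 6 = -1$)
$G{\left(a \right)} = \left(-1 + a\right) \left(a + a^{2}\right)$ ($G{\left(a \right)} = \left(a - 1\right) \left(a + a^{2}\right) = \left(-1 + a\right) \left(a + a^{2}\right)$)
$119 G{\left(\left(-5 - 2\right)^{2} \right)} = 119 \left(\left(\left(-5 - 2\right)^{2}\right)^{3} - \left(-5 - 2\right)^{2}\right) = 119 \left(\left(\left(-7\right)^{2}\right)^{3} - \left(-7\right)^{2}\right) = 119 \left(49^{3} - 49\right) = 119 \left(117649 - 49\right) = 119 \cdot 117600 = 13994400$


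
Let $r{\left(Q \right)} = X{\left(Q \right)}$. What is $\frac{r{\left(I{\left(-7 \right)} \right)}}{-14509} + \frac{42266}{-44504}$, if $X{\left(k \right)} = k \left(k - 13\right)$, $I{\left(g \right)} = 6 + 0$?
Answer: $- \frac{305684113}{322854268} \approx -0.94682$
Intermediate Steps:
$I{\left(g \right)} = 6$
$X{\left(k \right)} = k \left(-13 + k\right)$
$r{\left(Q \right)} = Q \left(-13 + Q\right)$
$\frac{r{\left(I{\left(-7 \right)} \right)}}{-14509} + \frac{42266}{-44504} = \frac{6 \left(-13 + 6\right)}{-14509} + \frac{42266}{-44504} = 6 \left(-7\right) \left(- \frac{1}{14509}\right) + 42266 \left(- \frac{1}{44504}\right) = \left(-42\right) \left(- \frac{1}{14509}\right) - \frac{21133}{22252} = \frac{42}{14509} - \frac{21133}{22252} = - \frac{305684113}{322854268}$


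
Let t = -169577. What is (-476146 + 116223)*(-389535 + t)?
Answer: 201237268376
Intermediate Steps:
(-476146 + 116223)*(-389535 + t) = (-476146 + 116223)*(-389535 - 169577) = -359923*(-559112) = 201237268376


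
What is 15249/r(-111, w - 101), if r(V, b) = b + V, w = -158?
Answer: -15249/370 ≈ -41.214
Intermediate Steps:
r(V, b) = V + b
15249/r(-111, w - 101) = 15249/(-111 + (-158 - 101)) = 15249/(-111 - 259) = 15249/(-370) = 15249*(-1/370) = -15249/370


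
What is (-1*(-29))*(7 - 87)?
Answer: -2320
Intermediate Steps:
(-1*(-29))*(7 - 87) = 29*(-80) = -2320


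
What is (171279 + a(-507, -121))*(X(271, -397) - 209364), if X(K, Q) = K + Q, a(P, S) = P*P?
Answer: -89730432720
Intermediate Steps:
a(P, S) = P²
(171279 + a(-507, -121))*(X(271, -397) - 209364) = (171279 + (-507)²)*((271 - 397) - 209364) = (171279 + 257049)*(-126 - 209364) = 428328*(-209490) = -89730432720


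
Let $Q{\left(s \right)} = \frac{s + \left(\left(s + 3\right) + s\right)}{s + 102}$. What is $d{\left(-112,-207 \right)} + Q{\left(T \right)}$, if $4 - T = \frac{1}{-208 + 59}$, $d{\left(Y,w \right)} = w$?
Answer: $- \frac{1089109}{5265} \approx -206.86$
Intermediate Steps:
$T = \frac{597}{149}$ ($T = 4 - \frac{1}{-208 + 59} = 4 - \frac{1}{-149} = 4 - - \frac{1}{149} = 4 + \frac{1}{149} = \frac{597}{149} \approx 4.0067$)
$Q{\left(s \right)} = \frac{3 + 3 s}{102 + s}$ ($Q{\left(s \right)} = \frac{s + \left(\left(3 + s\right) + s\right)}{102 + s} = \frac{s + \left(3 + 2 s\right)}{102 + s} = \frac{3 + 3 s}{102 + s}$)
$d{\left(-112,-207 \right)} + Q{\left(T \right)} = -207 + \frac{3 \left(1 + \frac{597}{149}\right)}{102 + \frac{597}{149}} = -207 + 3 \frac{1}{\frac{15795}{149}} \cdot \frac{746}{149} = -207 + 3 \cdot \frac{149}{15795} \cdot \frac{746}{149} = -207 + \frac{746}{5265} = - \frac{1089109}{5265}$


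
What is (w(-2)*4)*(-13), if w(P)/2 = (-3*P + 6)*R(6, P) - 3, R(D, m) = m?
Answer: 2808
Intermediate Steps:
w(P) = -6 + 2*P*(6 - 3*P) (w(P) = 2*((-3*P + 6)*P - 3) = 2*((6 - 3*P)*P - 3) = 2*(P*(6 - 3*P) - 3) = 2*(-3 + P*(6 - 3*P)) = -6 + 2*P*(6 - 3*P))
(w(-2)*4)*(-13) = ((-6 - 6*(-2)**2 + 12*(-2))*4)*(-13) = ((-6 - 6*4 - 24)*4)*(-13) = ((-6 - 24 - 24)*4)*(-13) = -54*4*(-13) = -216*(-13) = 2808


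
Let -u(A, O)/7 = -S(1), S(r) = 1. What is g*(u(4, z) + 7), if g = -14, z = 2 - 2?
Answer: -196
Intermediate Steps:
z = 0
u(A, O) = 7 (u(A, O) = -(-7) = -7*(-1) = 7)
g*(u(4, z) + 7) = -14*(7 + 7) = -14*14 = -196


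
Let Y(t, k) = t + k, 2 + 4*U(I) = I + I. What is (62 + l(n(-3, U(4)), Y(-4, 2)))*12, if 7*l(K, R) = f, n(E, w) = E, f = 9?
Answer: 5316/7 ≈ 759.43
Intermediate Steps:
U(I) = -½ + I/2 (U(I) = -½ + (I + I)/4 = -½ + (2*I)/4 = -½ + I/2)
Y(t, k) = k + t
l(K, R) = 9/7 (l(K, R) = (⅐)*9 = 9/7)
(62 + l(n(-3, U(4)), Y(-4, 2)))*12 = (62 + 9/7)*12 = (443/7)*12 = 5316/7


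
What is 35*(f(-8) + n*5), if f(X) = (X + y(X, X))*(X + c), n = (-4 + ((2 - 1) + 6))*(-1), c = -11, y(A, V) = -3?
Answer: 6790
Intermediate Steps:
n = -3 (n = (-4 + (1 + 6))*(-1) = (-4 + 7)*(-1) = 3*(-1) = -3)
f(X) = (-11 + X)*(-3 + X) (f(X) = (X - 3)*(X - 11) = (-3 + X)*(-11 + X) = (-11 + X)*(-3 + X))
35*(f(-8) + n*5) = 35*((33 + (-8)**2 - 14*(-8)) - 3*5) = 35*((33 + 64 + 112) - 15) = 35*(209 - 15) = 35*194 = 6790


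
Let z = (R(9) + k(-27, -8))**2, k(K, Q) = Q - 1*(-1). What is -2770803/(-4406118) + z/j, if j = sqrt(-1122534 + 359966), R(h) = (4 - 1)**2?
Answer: 923601/1468706 - I*sqrt(190642)/95321 ≈ 0.62885 - 0.0045806*I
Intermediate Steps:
R(h) = 9 (R(h) = 3**2 = 9)
k(K, Q) = 1 + Q (k(K, Q) = Q + 1 = 1 + Q)
z = 4 (z = (9 + (1 - 8))**2 = (9 - 7)**2 = 2**2 = 4)
j = 2*I*sqrt(190642) (j = sqrt(-762568) = 2*I*sqrt(190642) ≈ 873.25*I)
-2770803/(-4406118) + z/j = -2770803/(-4406118) + 4/((2*I*sqrt(190642))) = -2770803*(-1/4406118) + 4*(-I*sqrt(190642)/381284) = 923601/1468706 - I*sqrt(190642)/95321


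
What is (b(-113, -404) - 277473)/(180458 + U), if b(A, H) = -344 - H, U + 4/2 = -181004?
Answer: 277413/548 ≈ 506.23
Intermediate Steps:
U = -181006 (U = -2 - 181004 = -181006)
(b(-113, -404) - 277473)/(180458 + U) = ((-344 - 1*(-404)) - 277473)/(180458 - 181006) = ((-344 + 404) - 277473)/(-548) = (60 - 277473)*(-1/548) = -277413*(-1/548) = 277413/548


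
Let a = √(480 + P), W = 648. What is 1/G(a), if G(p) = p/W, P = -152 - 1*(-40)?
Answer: 162*√23/23 ≈ 33.779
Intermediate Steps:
P = -112 (P = -152 + 40 = -112)
a = 4*√23 (a = √(480 - 112) = √368 = 4*√23 ≈ 19.183)
G(p) = p/648
1/G(a) = 1/((4*√23)/648) = 1/(√23/162) = 162*√23/23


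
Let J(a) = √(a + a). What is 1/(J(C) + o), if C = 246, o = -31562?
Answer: -15781/498079676 - √123/498079676 ≈ -3.1706e-5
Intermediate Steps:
J(a) = √2*√a (J(a) = √(2*a) = √2*√a)
1/(J(C) + o) = 1/(√2*√246 - 31562) = 1/(2*√123 - 31562) = 1/(-31562 + 2*√123)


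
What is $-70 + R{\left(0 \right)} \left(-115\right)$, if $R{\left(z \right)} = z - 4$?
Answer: $390$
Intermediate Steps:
$R{\left(z \right)} = -4 + z$ ($R{\left(z \right)} = z - 4 = -4 + z$)
$-70 + R{\left(0 \right)} \left(-115\right) = -70 + \left(-4 + 0\right) \left(-115\right) = -70 - -460 = -70 + 460 = 390$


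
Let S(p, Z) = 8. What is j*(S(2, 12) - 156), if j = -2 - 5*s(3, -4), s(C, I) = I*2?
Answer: -5624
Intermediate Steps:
s(C, I) = 2*I
j = 38 (j = -2 - 10*(-4) = -2 - 5*(-8) = -2 + 40 = 38)
j*(S(2, 12) - 156) = 38*(8 - 156) = 38*(-148) = -5624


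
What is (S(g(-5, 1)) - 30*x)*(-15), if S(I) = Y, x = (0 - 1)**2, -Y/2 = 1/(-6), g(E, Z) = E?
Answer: 445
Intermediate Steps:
Y = 1/3 (Y = -2/(-6) = -2*(-1/6) = 1/3 ≈ 0.33333)
x = 1 (x = (-1)**2 = 1)
S(I) = 1/3
(S(g(-5, 1)) - 30*x)*(-15) = (1/3 - 30*1)*(-15) = (1/3 - 30)*(-15) = -89/3*(-15) = 445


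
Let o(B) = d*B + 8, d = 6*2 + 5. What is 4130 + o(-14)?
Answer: 3900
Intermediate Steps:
d = 17 (d = 12 + 5 = 17)
o(B) = 8 + 17*B (o(B) = 17*B + 8 = 8 + 17*B)
4130 + o(-14) = 4130 + (8 + 17*(-14)) = 4130 + (8 - 238) = 4130 - 230 = 3900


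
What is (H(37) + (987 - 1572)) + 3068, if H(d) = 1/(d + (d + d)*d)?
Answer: 6890326/2775 ≈ 2483.0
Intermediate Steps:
H(d) = 1/(d + 2*d²) (H(d) = 1/(d + (2*d)*d) = 1/(d + 2*d²))
(H(37) + (987 - 1572)) + 3068 = (1/(37*(1 + 2*37)) + (987 - 1572)) + 3068 = (1/(37*(1 + 74)) - 585) + 3068 = ((1/37)/75 - 585) + 3068 = ((1/37)*(1/75) - 585) + 3068 = (1/2775 - 585) + 3068 = -1623374/2775 + 3068 = 6890326/2775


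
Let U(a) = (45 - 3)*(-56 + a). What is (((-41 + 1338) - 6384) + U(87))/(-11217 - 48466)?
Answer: 3785/59683 ≈ 0.063418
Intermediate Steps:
U(a) = -2352 + 42*a (U(a) = 42*(-56 + a) = -2352 + 42*a)
(((-41 + 1338) - 6384) + U(87))/(-11217 - 48466) = (((-41 + 1338) - 6384) + (-2352 + 42*87))/(-11217 - 48466) = ((1297 - 6384) + (-2352 + 3654))/(-59683) = (-5087 + 1302)*(-1/59683) = -3785*(-1/59683) = 3785/59683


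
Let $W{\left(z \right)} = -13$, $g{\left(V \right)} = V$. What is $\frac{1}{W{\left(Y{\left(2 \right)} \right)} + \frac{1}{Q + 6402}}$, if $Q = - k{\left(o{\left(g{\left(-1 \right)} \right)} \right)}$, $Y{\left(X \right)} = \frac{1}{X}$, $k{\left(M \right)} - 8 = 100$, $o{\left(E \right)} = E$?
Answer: $- \frac{6294}{81821} \approx -0.076924$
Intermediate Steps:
$k{\left(M \right)} = 108$ ($k{\left(M \right)} = 8 + 100 = 108$)
$Q = -108$ ($Q = \left(-1\right) 108 = -108$)
$\frac{1}{W{\left(Y{\left(2 \right)} \right)} + \frac{1}{Q + 6402}} = \frac{1}{-13 + \frac{1}{-108 + 6402}} = \frac{1}{-13 + \frac{1}{6294}} = \frac{1}{- \frac{81821}{6294}} = - \frac{6294}{81821}$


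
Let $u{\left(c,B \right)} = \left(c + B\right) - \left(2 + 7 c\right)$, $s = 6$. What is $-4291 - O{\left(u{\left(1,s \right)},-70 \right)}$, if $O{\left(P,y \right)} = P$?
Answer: $-4289$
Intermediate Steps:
$u{\left(c,B \right)} = -2 + B - 6 c$ ($u{\left(c,B \right)} = \left(B + c\right) - \left(2 + 7 c\right) = -2 + B - 6 c$)
$-4291 - O{\left(u{\left(1,s \right)},-70 \right)} = -4291 - \left(-2 + 6 - 6\right) = -4291 - -2 = -4291 + 2 = -4289$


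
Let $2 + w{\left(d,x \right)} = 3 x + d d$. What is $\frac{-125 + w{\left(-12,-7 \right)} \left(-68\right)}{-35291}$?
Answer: $\frac{8353}{35291} \approx 0.23669$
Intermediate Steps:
$w{\left(d,x \right)} = -2 + d^{2} + 3 x$ ($w{\left(d,x \right)} = -2 + \left(3 x + d d\right) = -2 + \left(3 x + d^{2}\right) = -2 + \left(d^{2} + 3 x\right) = -2 + d^{2} + 3 x$)
$\frac{-125 + w{\left(-12,-7 \right)} \left(-68\right)}{-35291} = \frac{-125 + \left(-2 + \left(-12\right)^{2} + 3 \left(-7\right)\right) \left(-68\right)}{-35291} = \left(-125 + \left(-2 + 144 - 21\right) \left(-68\right)\right) \left(- \frac{1}{35291}\right) = \left(-125 + 121 \left(-68\right)\right) \left(- \frac{1}{35291}\right) = \left(-125 - 8228\right) \left(- \frac{1}{35291}\right) = \left(-8353\right) \left(- \frac{1}{35291}\right) = \frac{8353}{35291}$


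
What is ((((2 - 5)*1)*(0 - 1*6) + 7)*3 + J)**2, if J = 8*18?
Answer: 47961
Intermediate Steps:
J = 144
((((2 - 5)*1)*(0 - 1*6) + 7)*3 + J)**2 = ((((2 - 5)*1)*(0 - 1*6) + 7)*3 + 144)**2 = (((-3*1)*(0 - 6) + 7)*3 + 144)**2 = ((-3*(-6) + 7)*3 + 144)**2 = ((18 + 7)*3 + 144)**2 = (25*3 + 144)**2 = (75 + 144)**2 = 219**2 = 47961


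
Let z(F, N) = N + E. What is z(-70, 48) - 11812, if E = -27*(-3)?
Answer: -11683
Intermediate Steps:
E = 81
z(F, N) = 81 + N (z(F, N) = N + 81 = 81 + N)
z(-70, 48) - 11812 = (81 + 48) - 11812 = 129 - 11812 = -11683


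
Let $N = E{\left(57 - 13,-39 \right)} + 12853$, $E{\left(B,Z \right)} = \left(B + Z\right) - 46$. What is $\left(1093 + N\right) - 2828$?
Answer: $11077$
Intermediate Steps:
$E{\left(B,Z \right)} = -46 + B + Z$
$N = 12812$ ($N = \left(-46 + \left(57 - 13\right) - 39\right) + 12853 = \left(-46 + 44 - 39\right) + 12853 = -41 + 12853 = 12812$)
$\left(1093 + N\right) - 2828 = \left(1093 + 12812\right) - 2828 = 13905 - 2828 = 11077$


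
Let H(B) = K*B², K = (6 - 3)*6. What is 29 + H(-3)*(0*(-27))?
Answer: 29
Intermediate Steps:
K = 18 (K = 3*6 = 18)
H(B) = 18*B²
29 + H(-3)*(0*(-27)) = 29 + (18*(-3)²)*(0*(-27)) = 29 + (18*9)*0 = 29 + 162*0 = 29 + 0 = 29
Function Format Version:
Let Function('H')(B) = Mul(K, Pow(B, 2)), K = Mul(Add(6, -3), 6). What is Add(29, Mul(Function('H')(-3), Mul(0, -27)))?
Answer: 29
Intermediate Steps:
K = 18 (K = Mul(3, 6) = 18)
Function('H')(B) = Mul(18, Pow(B, 2))
Add(29, Mul(Function('H')(-3), Mul(0, -27))) = Add(29, Mul(Mul(18, Pow(-3, 2)), Mul(0, -27))) = Add(29, Mul(Mul(18, 9), 0)) = Add(29, Mul(162, 0)) = Add(29, 0) = 29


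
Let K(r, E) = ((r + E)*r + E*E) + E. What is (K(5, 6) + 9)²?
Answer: 11236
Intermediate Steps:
K(r, E) = E + E² + r*(E + r) (K(r, E) = ((E + r)*r + E²) + E = (r*(E + r) + E²) + E = (E² + r*(E + r)) + E = E + E² + r*(E + r))
(K(5, 6) + 9)² = ((6 + 6² + 5² + 6*5) + 9)² = ((6 + 36 + 25 + 30) + 9)² = (97 + 9)² = 106² = 11236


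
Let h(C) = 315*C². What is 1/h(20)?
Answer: 1/126000 ≈ 7.9365e-6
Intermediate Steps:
1/h(20) = 1/(315*20²) = 1/(315*400) = 1/126000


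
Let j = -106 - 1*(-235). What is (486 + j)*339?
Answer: 208485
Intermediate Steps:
j = 129 (j = -106 + 235 = 129)
(486 + j)*339 = (486 + 129)*339 = 615*339 = 208485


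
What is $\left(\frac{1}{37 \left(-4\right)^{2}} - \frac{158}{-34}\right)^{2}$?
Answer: $\frac{2188836225}{101284096} \approx 21.611$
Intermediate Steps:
$\left(\frac{1}{37 \left(-4\right)^{2}} - \frac{158}{-34}\right)^{2} = \left(\frac{1}{37 \cdot 16} - - \frac{79}{17}\right)^{2} = \left(\frac{1}{37} \cdot \frac{1}{16} + \frac{79}{17}\right)^{2} = \left(\frac{1}{592} + \frac{79}{17}\right)^{2} = \left(\frac{46785}{10064}\right)^{2} = \frac{2188836225}{101284096}$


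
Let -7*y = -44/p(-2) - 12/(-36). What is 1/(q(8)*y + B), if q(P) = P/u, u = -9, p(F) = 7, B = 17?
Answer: 1323/21491 ≈ 0.061561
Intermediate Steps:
q(P) = -P/9 (q(P) = P/(-9) = P*(-⅑) = -P/9)
y = 125/147 (y = -(-44/7 - 12/(-36))/7 = -(-44*⅐ - 12*(-1/36))/7 = -(-44/7 + ⅓)/7 = -⅐*(-125/21) = 125/147 ≈ 0.85034)
1/(q(8)*y + B) = 1/(-⅑*8*(125/147) + 17) = 1/(-8/9*125/147 + 17) = 1/(-1000/1323 + 17) = 1/(21491/1323) = 1323/21491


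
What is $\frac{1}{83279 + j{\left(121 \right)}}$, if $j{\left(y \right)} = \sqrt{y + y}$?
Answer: $\frac{83279}{6935391599} - \frac{11 \sqrt{2}}{6935391599} \approx 1.2006 \cdot 10^{-5}$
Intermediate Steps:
$j{\left(y \right)} = \sqrt{2} \sqrt{y}$ ($j{\left(y \right)} = \sqrt{2 y} = \sqrt{2} \sqrt{y}$)
$\frac{1}{83279 + j{\left(121 \right)}} = \frac{1}{83279 + \sqrt{2} \sqrt{121}} = \frac{1}{83279 + \sqrt{2} \cdot 11} = \frac{1}{83279 + 11 \sqrt{2}}$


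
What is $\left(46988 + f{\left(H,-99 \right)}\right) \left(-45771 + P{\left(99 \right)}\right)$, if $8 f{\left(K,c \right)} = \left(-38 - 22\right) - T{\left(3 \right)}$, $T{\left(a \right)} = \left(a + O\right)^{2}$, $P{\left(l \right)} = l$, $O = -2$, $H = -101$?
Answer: $-2145687687$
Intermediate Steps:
$T{\left(a \right)} = \left(-2 + a\right)^{2}$ ($T{\left(a \right)} = \left(a - 2\right)^{2} = \left(-2 + a\right)^{2}$)
$f{\left(K,c \right)} = - \frac{61}{8}$ ($f{\left(K,c \right)} = \frac{\left(-38 - 22\right) - \left(-2 + 3\right)^{2}}{8} = \frac{-60 - 1^{2}}{8} = \frac{-60 - 1}{8} = \frac{1}{8} \left(-61\right) = - \frac{61}{8}$)
$\left(46988 + f{\left(H,-99 \right)}\right) \left(-45771 + P{\left(99 \right)}\right) = \left(46988 - \frac{61}{8}\right) \left(-45771 + 99\right) = \frac{375843}{8} \left(-45672\right) = -2145687687$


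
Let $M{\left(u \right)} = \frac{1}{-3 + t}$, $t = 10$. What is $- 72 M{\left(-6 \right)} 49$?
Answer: $-504$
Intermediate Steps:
$M{\left(u \right)} = \frac{1}{7}$ ($M{\left(u \right)} = \frac{1}{-3 + 10} = \frac{1}{7}$)
$- 72 M{\left(-6 \right)} 49 = \left(-72\right) \frac{1}{7} \cdot 49 = \left(- \frac{72}{7}\right) 49 = -504$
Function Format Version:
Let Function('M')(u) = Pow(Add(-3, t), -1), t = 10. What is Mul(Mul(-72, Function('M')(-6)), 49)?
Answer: -504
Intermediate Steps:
Function('M')(u) = Rational(1, 7) (Function('M')(u) = Pow(Add(-3, 10), -1) = Pow(7, -1) = Rational(1, 7))
Mul(Mul(-72, Function('M')(-6)), 49) = Mul(Mul(-72, Rational(1, 7)), 49) = Mul(Rational(-72, 7), 49) = -504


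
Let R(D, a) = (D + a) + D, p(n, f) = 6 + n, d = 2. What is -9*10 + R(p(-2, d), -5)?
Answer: -87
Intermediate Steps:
R(D, a) = a + 2*D
-9*10 + R(p(-2, d), -5) = -9*10 + (-5 + 2*(6 - 2)) = -90 + (-5 + 2*4) = -90 + (-5 + 8) = -90 + 3 = -87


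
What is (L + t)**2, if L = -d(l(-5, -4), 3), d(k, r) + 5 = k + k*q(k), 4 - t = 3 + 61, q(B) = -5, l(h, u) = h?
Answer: 5625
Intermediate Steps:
t = -60 (t = 4 - (3 + 61) = 4 - 1*64 = 4 - 64 = -60)
d(k, r) = -5 - 4*k (d(k, r) = -5 + (k + k*(-5)) = -5 + (k - 5*k) = -5 - 4*k)
L = -15 (L = -(-5 - 4*(-5)) = -(-5 + 20) = -1*15 = -15)
(L + t)**2 = (-15 - 60)**2 = (-75)**2 = 5625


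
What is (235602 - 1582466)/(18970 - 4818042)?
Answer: 84179/299942 ≈ 0.28065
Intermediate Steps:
(235602 - 1582466)/(18970 - 4818042) = -1346864/(-4799072) = -1346864*(-1/4799072) = 84179/299942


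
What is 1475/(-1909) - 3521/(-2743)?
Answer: 2675664/5236387 ≈ 0.51097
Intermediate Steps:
1475/(-1909) - 3521/(-2743) = 1475*(-1/1909) - 3521*(-1/2743) = -1475/1909 + 3521/2743 = 2675664/5236387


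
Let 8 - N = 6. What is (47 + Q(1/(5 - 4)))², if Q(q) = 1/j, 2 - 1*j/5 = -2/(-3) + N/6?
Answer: 55696/25 ≈ 2227.8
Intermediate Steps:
N = 2 (N = 8 - 1*6 = 8 - 6 = 2)
j = 5 (j = 10 - 5*(-2/(-3) + 2/6) = 10 - 5*(-2*(-⅓) + 2*(⅙)) = 10 - 5*(⅔ + ⅓) = 10 - 5*1 = 10 - 5 = 5)
Q(q) = ⅕ (Q(q) = 1/5 = ⅕)
(47 + Q(1/(5 - 4)))² = (47 + ⅕)² = (236/5)² = 55696/25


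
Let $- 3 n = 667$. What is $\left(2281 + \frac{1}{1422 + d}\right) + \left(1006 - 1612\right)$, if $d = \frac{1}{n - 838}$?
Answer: $\frac{7576663006}{4523379} \approx 1675.0$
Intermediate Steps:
$n = - \frac{667}{3}$ ($n = \left(- \frac{1}{3}\right) 667 = - \frac{667}{3} \approx -222.33$)
$d = - \frac{3}{3181}$ ($d = \frac{1}{- \frac{667}{3} - 838} = \frac{1}{- \frac{3181}{3}} = - \frac{3}{3181} \approx -0.0009431$)
$\left(2281 + \frac{1}{1422 + d}\right) + \left(1006 - 1612\right) = \left(2281 + \frac{1}{1422 - \frac{3}{3181}}\right) + \left(1006 - 1612\right) = \left(2281 + \frac{1}{\frac{4523379}{3181}}\right) + \left(1006 - 1612\right) = \left(2281 + \frac{3181}{4523379}\right) - 606 = \frac{10317830680}{4523379} - 606 = \frac{7576663006}{4523379}$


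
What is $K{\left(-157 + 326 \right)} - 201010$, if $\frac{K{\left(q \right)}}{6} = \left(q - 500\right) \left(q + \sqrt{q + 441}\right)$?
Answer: $-536644 - 1986 \sqrt{610} \approx -5.857 \cdot 10^{5}$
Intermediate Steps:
$K{\left(q \right)} = 6 \left(-500 + q\right) \left(q + \sqrt{441 + q}\right)$ ($K{\left(q \right)} = 6 \left(q - 500\right) \left(q + \sqrt{q + 441}\right) = 6 \left(-500 + q\right) \left(q + \sqrt{441 + q}\right)$)
$K{\left(-157 + 326 \right)} - 201010 = \left(- 3000 \left(-157 + 326\right) - 3000 \sqrt{441 + \left(-157 + 326\right)} + 6 \left(-157 + 326\right)^{2} + 6 \left(-157 + 326\right) \sqrt{441 + \left(-157 + 326\right)}\right) - 201010 = \left(\left(-3000\right) 169 - 3000 \sqrt{441 + 169} + 6 \cdot 169^{2} + 6 \cdot 169 \sqrt{441 + 169}\right) - 201010 = \left(-507000 - 3000 \sqrt{610} + 6 \cdot 28561 + 6 \cdot 169 \sqrt{610}\right) - 201010 = \left(-507000 - 3000 \sqrt{610} + 171366 + 1014 \sqrt{610}\right) - 201010 = \left(-335634 - 1986 \sqrt{610}\right) - 201010 = -536644 - 1986 \sqrt{610}$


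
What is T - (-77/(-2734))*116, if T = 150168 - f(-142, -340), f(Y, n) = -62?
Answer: 205359944/1367 ≈ 1.5023e+5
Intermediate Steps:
T = 150230 (T = 150168 - 1*(-62) = 150168 + 62 = 150230)
T - (-77/(-2734))*116 = 150230 - (-77/(-2734))*116 = 150230 - (-77*(-1/2734))*116 = 150230 - 77*116/2734 = 150230 - 1*4466/1367 = 150230 - 4466/1367 = 205359944/1367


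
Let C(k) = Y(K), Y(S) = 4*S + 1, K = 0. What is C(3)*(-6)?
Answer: -6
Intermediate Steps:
Y(S) = 1 + 4*S
C(k) = 1 (C(k) = 1 + 4*0 = 1 + 0 = 1)
C(3)*(-6) = 1*(-6) = -6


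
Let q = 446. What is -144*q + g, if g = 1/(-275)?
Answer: -17661601/275 ≈ -64224.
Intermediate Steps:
g = -1/275 ≈ -0.0036364
-144*q + g = -144*446 - 1/275 = -64224 - 1/275 = -17661601/275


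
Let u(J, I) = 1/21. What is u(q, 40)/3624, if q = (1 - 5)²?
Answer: 1/76104 ≈ 1.3140e-5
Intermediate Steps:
q = 16 (q = (-4)² = 16)
u(J, I) = 1/21
u(q, 40)/3624 = (1/21)/3624 = (1/21)*(1/3624) = 1/76104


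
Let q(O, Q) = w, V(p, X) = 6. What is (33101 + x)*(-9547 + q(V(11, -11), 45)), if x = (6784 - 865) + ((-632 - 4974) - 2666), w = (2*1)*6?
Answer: -293182180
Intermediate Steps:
w = 12 (w = 2*6 = 12)
q(O, Q) = 12
x = -2353 (x = 5919 + (-5606 - 2666) = 5919 - 8272 = -2353)
(33101 + x)*(-9547 + q(V(11, -11), 45)) = (33101 - 2353)*(-9547 + 12) = 30748*(-9535) = -293182180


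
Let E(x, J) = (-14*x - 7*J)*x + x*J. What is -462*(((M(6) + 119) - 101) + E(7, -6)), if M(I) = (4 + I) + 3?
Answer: 186186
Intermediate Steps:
M(I) = 7 + I
E(x, J) = J*x + x*(-14*x - 7*J) (E(x, J) = x*(-14*x - 7*J) + J*x = J*x + x*(-14*x - 7*J))
-462*(((M(6) + 119) - 101) + E(7, -6)) = -462*((((7 + 6) + 119) - 101) - 2*7*(3*(-6) + 7*7)) = -462*(((13 + 119) - 101) - 2*7*(-18 + 49)) = -462*((132 - 101) - 2*7*31) = -462*(31 - 434) = -462*(-403) = 186186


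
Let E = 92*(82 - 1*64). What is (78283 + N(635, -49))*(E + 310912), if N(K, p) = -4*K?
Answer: 23674838024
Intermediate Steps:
E = 1656 (E = 92*(82 - 64) = 92*18 = 1656)
(78283 + N(635, -49))*(E + 310912) = (78283 - 4*635)*(1656 + 310912) = (78283 - 2540)*312568 = 75743*312568 = 23674838024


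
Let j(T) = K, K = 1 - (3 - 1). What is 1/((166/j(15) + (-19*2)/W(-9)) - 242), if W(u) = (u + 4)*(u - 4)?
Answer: -65/26558 ≈ -0.0024475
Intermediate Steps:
K = -1 (K = 1 - 1*2 = 1 - 2 = -1)
j(T) = -1
W(u) = (-4 + u)*(4 + u) (W(u) = (4 + u)*(-4 + u) = (-4 + u)*(4 + u))
1/((166/j(15) + (-19*2)/W(-9)) - 242) = 1/((166/(-1) + (-19*2)/(-16 + (-9)²)) - 242) = 1/((166*(-1) - 38/(-16 + 81)) - 242) = 1/((-166 - 38/65) - 242) = 1/(-10828/65 - 242) = 1/(-26558/65) = -65/26558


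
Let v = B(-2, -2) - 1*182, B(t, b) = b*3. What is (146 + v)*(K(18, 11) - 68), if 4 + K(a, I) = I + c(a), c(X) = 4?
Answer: 2394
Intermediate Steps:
B(t, b) = 3*b
K(a, I) = I (K(a, I) = -4 + (I + 4) = -4 + (4 + I) = I)
v = -188 (v = 3*(-2) - 1*182 = -6 - 182 = -188)
(146 + v)*(K(18, 11) - 68) = (146 - 188)*(11 - 68) = -42*(-57) = 2394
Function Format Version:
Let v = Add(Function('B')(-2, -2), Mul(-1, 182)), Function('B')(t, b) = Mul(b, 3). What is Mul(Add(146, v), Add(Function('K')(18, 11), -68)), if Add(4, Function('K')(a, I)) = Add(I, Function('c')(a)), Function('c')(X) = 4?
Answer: 2394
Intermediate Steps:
Function('B')(t, b) = Mul(3, b)
Function('K')(a, I) = I (Function('K')(a, I) = Add(-4, Add(I, 4)) = Add(-4, Add(4, I)) = I)
v = -188 (v = Add(Mul(3, -2), Mul(-1, 182)) = Add(-6, -182) = -188)
Mul(Add(146, v), Add(Function('K')(18, 11), -68)) = Mul(Add(146, -188), Add(11, -68)) = Mul(-42, -57) = 2394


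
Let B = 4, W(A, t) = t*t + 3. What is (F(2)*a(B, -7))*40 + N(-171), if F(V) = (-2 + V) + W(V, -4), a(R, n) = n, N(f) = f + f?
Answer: -5662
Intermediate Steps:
N(f) = 2*f
W(A, t) = 3 + t² (W(A, t) = t² + 3 = 3 + t²)
F(V) = 17 + V (F(V) = (-2 + V) + (3 + (-4)²) = (-2 + V) + (3 + 16) = (-2 + V) + 19 = 17 + V)
(F(2)*a(B, -7))*40 + N(-171) = ((17 + 2)*(-7))*40 + 2*(-171) = (19*(-7))*40 - 342 = -133*40 - 342 = -5320 - 342 = -5662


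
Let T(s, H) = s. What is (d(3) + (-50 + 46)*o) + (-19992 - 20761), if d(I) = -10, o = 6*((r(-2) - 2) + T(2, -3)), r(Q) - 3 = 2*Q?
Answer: -40739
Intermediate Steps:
r(Q) = 3 + 2*Q
o = -6 (o = 6*(((3 + 2*(-2)) - 2) + 2) = 6*(((3 - 4) - 2) + 2) = 6*((-1 - 2) + 2) = 6*(-3 + 2) = 6*(-1) = -6)
(d(3) + (-50 + 46)*o) + (-19992 - 20761) = (-10 + (-50 + 46)*(-6)) + (-19992 - 20761) = (-10 - 4*(-6)) - 40753 = (-10 + 24) - 40753 = 14 - 40753 = -40739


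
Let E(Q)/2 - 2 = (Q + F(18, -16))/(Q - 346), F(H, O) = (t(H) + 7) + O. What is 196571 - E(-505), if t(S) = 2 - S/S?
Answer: 167277491/851 ≈ 1.9657e+5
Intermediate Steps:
t(S) = 1 (t(S) = 2 - 1*1 = 2 - 1 = 1)
F(H, O) = 8 + O (F(H, O) = (1 + 7) + O = 8 + O)
E(Q) = 4 + 2*(-8 + Q)/(-346 + Q) (E(Q) = 4 + 2*((Q + (8 - 16))/(Q - 346)) = 4 + 2*((Q - 8)/(-346 + Q)) = 4 + 2*((-8 + Q)/(-346 + Q)) = 4 + 2*(-8 + Q)/(-346 + Q))
196571 - E(-505) = 196571 - 2*(-700 + 3*(-505))/(-346 - 505) = 196571 - 2*(-700 - 1515)/(-851) = 196571 - 2*(-1)*(-2215)/851 = 196571 - 1*4430/851 = 196571 - 4430/851 = 167277491/851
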